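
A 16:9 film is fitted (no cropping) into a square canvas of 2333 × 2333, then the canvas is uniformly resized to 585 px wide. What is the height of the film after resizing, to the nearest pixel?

In the 2333×2333 frame the film fills the width: height = 2333 × 9/16 ≈ 1312.31 px.
Resizing to 585 px wide multiplies everything by 0.2508: 1312.31 → 329.06 px.

329 px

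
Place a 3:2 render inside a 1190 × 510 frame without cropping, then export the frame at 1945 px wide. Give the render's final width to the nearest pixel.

In the 1190×510 frame the render fills the height: width = 510 × 3/2 ≈ 765.00 px.
The frame scales by 1945/1190 = 1.6345; 765.00 × 1.6345 ≈ 1250.36 px.

1250 px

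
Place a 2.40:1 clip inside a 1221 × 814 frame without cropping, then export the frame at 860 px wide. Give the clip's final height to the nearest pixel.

Fitted into 1221×814, the clip spans the width; its height is 1221 / 2.400 ≈ 508.75 px.
Scaling 1221 → 860 is ×0.7043, so the height becomes 508.75 × 0.7043 ≈ 358.33 px.

358 px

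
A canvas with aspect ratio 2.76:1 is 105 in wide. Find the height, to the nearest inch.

38 in

Height = 105 / 2.760 = 38.04.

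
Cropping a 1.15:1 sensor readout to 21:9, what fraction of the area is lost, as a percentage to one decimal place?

50.7%

21:9 is wider than 1.15:1, so the crop keeps the full width and trims the height.
(1.150)/(2.333) ≈ 0.493 of the area survives, leaving 50.71% discarded.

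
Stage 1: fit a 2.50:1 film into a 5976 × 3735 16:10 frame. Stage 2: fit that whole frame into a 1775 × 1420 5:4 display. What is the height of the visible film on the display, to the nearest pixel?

First fit — 2.50:1 into 5976×3735 spans the width: 5976.00 × 2390.40.
Second fit — the 16:10 canvas into 1775×1420 spans the width: 1775.00 × 1109.38 (×0.2970 from 5976×3735).
The film scales with it: height 2390.40 × 0.2970 ≈ 710.00.

710 px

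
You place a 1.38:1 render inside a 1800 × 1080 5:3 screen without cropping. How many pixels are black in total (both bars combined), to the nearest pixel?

334368 pixels

Since 1.380 < 1.667, the render is height-limited.
Content width = 1080 × 1.380 ≈ 1490.4000 px.
Black = 1800 − 1490.4000 = 309.6000 px.
Bar area = 309.6000 × 1080 ≈ 334368 px.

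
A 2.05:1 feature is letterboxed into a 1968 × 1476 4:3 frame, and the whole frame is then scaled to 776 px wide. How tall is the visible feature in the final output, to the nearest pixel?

379 px

In the 1968×1476 frame the feature fills the width: height = 1968 / 2.050 ≈ 960.00 px.
The frame scales by 776/1968 = 0.3943; 960.00 × 0.3943 ≈ 378.54 px.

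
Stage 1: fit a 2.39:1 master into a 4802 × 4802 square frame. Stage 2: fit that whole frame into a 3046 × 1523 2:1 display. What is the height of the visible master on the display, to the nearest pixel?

637 px

2.39:1 in 4802×4802: fills the width, so the master is 4802.00 × 2009.21.
Second fit — the square canvas into 3046×1523 spans the height: 1523.00 × 1523.00 (×0.3172 from 4802×4802).
The master scales with it: height 2009.21 × 0.3172 ≈ 637.24.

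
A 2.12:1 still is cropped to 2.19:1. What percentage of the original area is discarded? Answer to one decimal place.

3.2%

The width stays; only height is cut (since 2.19:1 is wider than 2.12:1).
Fraction kept = (2.120)/(2.190) ≈ 96.80%, so 3.20% is lost.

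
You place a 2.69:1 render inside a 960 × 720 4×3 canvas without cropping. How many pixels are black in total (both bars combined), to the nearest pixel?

348598 pixels

2.69:1 (2.690) > 4×3 (1.333), so the render fills the width.
That makes the image 356.8773 px tall (960 / 2.690).
Black = 720 − 356.8773 = 363.1227 px.
Across the 960-px span: 363.1227 × 960 ≈ 348598 px.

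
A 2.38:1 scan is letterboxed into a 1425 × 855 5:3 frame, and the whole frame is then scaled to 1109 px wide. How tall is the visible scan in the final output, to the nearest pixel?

466 px

At 1425×855 the scan is width-limited, so height = 1425 / 2.380 ≈ 598.74 px.
The frame scales by 1109/1425 = 0.7782; 598.74 × 0.7782 ≈ 465.97 px.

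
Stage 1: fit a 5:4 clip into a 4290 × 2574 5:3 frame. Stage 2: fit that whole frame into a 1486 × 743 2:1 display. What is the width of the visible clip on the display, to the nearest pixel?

Inside the 4290×2574 canvas the clip is height-limited at 3217.50 × 2574.00.
Second fit — the 5:3 canvas into 1486×743 spans the height: 1238.33 × 743.00 (×0.2887 from 4290×2574).
The clip scales with it: width 3217.50 × 0.2887 ≈ 928.75.

929 px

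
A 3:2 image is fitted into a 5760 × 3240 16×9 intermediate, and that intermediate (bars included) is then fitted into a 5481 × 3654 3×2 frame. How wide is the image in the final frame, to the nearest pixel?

3:2 in 5760×3240: fills the height, so the image is 4860.00 × 3240.00.
16×9 in 5481×3654: fills the width, so the intermediate becomes 5481.00 × 3083.06 — a scale of ×0.9516.
The image scales with it: width 4860.00 × 0.9516 ≈ 4624.59.

4625 px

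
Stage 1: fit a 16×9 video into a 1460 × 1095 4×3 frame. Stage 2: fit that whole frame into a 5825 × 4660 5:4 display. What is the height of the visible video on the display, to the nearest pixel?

3277 px

16×9 in 1460×1095: fills the width, so the video is 1460.00 × 821.25.
The 4×3 canvas is width-limited in 5825×4660, giving 5825.00 × 4368.75; scale factor 3.9897.
The video scales with it: height 821.25 × 3.9897 ≈ 3276.56.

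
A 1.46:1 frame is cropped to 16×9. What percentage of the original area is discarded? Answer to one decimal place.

The width stays; only height is cut (since 16×9 is wider than 1.46:1).
(1.460)/(1.778) ≈ 0.821 of the area survives, leaving 17.88% discarded.

17.9%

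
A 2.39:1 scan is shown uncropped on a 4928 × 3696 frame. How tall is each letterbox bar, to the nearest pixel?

817 px

2.39:1 (2.390) > 4×3 (1.333), so the scan fills the width.
Content height = 4928 / 2.390 ≈ 2061.92 px.
Leftover height: 3696 − 2061.92 = 1634.08 px → 817.04 each side.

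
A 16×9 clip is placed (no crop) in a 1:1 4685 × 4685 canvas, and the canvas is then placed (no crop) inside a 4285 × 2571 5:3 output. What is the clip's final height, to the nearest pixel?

16×9 in 4685×4685: fills the width, so the clip is 4685.00 × 2635.31.
1:1 in 4285×2571: fills the height, so the intermediate becomes 2571.00 × 2571.00 — a scale of ×0.5488.
Applying the same ×0.5488: 2635.31 → 1446.19.

1446 px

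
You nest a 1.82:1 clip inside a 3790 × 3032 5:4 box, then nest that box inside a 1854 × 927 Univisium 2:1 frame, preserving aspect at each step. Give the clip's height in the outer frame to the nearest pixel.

637 px

First fit — 1.82:1 into 3790×3032 spans the width: 3790.00 × 2082.42.
5:4 in 1854×927: fills the height, so the intermediate becomes 1158.75 × 927.00 — a scale of ×0.3057.
So the clip's height is 2082.42 × 0.3057 ≈ 636.68.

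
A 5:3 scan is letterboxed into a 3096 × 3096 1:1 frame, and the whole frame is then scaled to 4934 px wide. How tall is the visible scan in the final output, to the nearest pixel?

2960 px

At 3096×3096 the scan is width-limited, so height = 3096 × 3/5 ≈ 1857.60 px.
Resizing to 4934 px wide multiplies everything by 1.5937: 1857.60 → 2960.40 px.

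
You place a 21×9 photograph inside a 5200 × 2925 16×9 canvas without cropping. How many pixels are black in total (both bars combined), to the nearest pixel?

21×9 is wider than 16×9, so it spans the full width.
Content height = 5200 × 9/21 ≈ 2228.5714 px.
Leftover height: 2925 − 2228.5714 = 696.4286 px.
That's 696.4286 × 5200 ≈ 3621429 black pixels.

3621429 pixels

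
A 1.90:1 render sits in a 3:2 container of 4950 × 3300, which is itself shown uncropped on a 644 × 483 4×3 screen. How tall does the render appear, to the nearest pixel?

339 px

1.90:1 in 4950×3300: fills the width, so the render is 4950.00 × 2605.26.
3:2 in 644×483: fills the width, so the intermediate becomes 644.00 × 429.33 — a scale of ×0.1301.
Applying the same ×0.1301: 2605.26 → 338.95.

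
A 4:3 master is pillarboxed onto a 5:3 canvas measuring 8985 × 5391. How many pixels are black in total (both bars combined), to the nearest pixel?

4:3 is narrower than 5:3, so it spans the full height.
Content width = 5391 × 4/3 ≈ 7188.0000 px.
Black = 8985 − 7188.0000 = 1797.0000 px.
Bar area = 1797.0000 × 5391 ≈ 9687627 px.

9687627 pixels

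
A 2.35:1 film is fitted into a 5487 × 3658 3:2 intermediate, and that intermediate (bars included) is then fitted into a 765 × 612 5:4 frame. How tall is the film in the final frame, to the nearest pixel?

326 px

First fit — 2.35:1 into 5487×3658 spans the width: 5487.00 × 2334.89.
3:2 in 765×612: fills the width, so the intermediate becomes 765.00 × 510.00 — a scale of ×0.1394.
The film scales with it: height 2334.89 × 0.1394 ≈ 325.53.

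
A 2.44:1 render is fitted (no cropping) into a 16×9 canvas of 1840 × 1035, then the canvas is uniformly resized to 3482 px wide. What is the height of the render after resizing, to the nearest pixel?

1427 px

In the 1840×1035 frame the render fills the width: height = 1840 / 2.440 ≈ 754.10 px.
The frame scales by 3482/1840 = 1.8924; 754.10 × 1.8924 ≈ 1427.05 px.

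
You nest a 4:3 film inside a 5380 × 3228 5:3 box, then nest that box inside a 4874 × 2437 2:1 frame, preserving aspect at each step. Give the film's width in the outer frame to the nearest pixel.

3249 px

Inside the 5380×3228 canvas the film is height-limited at 4304.00 × 3228.00.
5:3 in 4874×2437: fills the height, so the intermediate becomes 4061.67 × 2437.00 — a scale of ×0.7550.
So the film's width is 4304.00 × 0.7550 ≈ 3249.33.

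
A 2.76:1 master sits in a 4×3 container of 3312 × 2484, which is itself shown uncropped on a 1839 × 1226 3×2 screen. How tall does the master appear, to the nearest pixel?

592 px

First fit — 2.76:1 into 3312×2484 spans the width: 3312.00 × 1200.00.
Second fit — the 4×3 canvas into 1839×1226 spans the height: 1634.67 × 1226.00 (×0.4936 from 3312×2484).
The master scales with it: height 1200.00 × 0.4936 ≈ 592.27.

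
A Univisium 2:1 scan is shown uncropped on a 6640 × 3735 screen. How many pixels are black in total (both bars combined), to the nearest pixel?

Univisium 2:1 (2.000) > 16×9 (1.778), so the scan fills the width.
That makes the image 3320.0000 px tall (6640 × 1/2).
Leftover height: 3735 − 3320.0000 = 415.0000 px.
Across the 6640-px span: 415.0000 × 6640 ≈ 2755600 px.

2755600 pixels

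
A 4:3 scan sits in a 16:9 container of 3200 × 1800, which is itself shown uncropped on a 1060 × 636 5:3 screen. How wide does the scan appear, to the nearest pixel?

4:3 in 3200×1800: fills the height, so the scan is 2400.00 × 1800.00.
Second fit — the 16:9 canvas into 1060×636 spans the width: 1060.00 × 596.25 (×0.3312 from 3200×1800).
Applying the same ×0.3312: 2400.00 → 795.00.

795 px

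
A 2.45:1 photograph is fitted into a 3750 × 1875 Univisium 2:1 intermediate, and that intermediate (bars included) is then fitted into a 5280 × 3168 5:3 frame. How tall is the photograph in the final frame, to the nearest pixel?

2155 px

First fit — 2.45:1 into 3750×1875 spans the width: 3750.00 × 1530.61.
Second fit — the Univisium 2:1 canvas into 5280×3168 spans the width: 5280.00 × 2640.00 (×1.4080 from 3750×1875).
Applying the same ×1.4080: 1530.61 → 2155.10.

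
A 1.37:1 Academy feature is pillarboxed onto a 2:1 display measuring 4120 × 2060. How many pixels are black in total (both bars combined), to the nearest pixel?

Since 1.370 < 2.000, the feature is height-limited.
The feature is 2060 × 1.370 ≈ 2822.2000 px wide.
4120 − 2822.2000 = 1297.8000 px of bars.
Bar area = 1297.8000 × 2060 ≈ 2673468 px.

2673468 pixels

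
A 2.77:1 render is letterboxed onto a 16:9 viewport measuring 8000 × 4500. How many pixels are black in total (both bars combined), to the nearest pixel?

2.77:1 is wider than 16:9, so it spans the full width.
That makes the image 2888.0866 px tall (8000 / 2.770).
4500 − 2888.0866 = 1611.9134 px of bars.
Across the 8000-px span: 1611.9134 × 8000 ≈ 12895307 px.

12895307 pixels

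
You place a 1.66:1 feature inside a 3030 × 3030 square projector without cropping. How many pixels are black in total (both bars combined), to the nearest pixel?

3650237 pixels

1.66:1 (1.660) > square (1.000), so the feature fills the width.
That makes the image 1825.3012 px tall (3030 / 1.660).
3030 − 1825.3012 = 1204.6988 px of bars.
Bar area = 1204.6988 × 3030 ≈ 3650237 px.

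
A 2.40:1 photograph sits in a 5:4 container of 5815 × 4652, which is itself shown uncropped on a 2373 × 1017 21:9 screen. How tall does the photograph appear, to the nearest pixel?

First fit — 2.40:1 into 5815×4652 spans the width: 5815.00 × 2422.92.
5:4 in 2373×1017: fills the height, so the intermediate becomes 1271.25 × 1017.00 — a scale of ×0.2186.
Applying the same ×0.2186: 2422.92 → 529.69.

530 px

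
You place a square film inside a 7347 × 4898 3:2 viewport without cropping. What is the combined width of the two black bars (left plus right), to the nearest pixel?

square (1.000) < 3:2 (1.500), so the film fills the height.
That makes the image 4898.00 px wide (4898 × 1/1).
7347 − 4898.00 = 2449.00 px of bars.

2449 px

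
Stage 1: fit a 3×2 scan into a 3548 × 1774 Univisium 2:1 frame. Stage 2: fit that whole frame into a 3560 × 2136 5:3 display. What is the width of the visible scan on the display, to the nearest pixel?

Inside the 3548×1774 canvas the scan is height-limited at 2661.00 × 1774.00.
Second fit — the Univisium 2:1 canvas into 3560×2136 spans the width: 3560.00 × 1780.00 (×1.0034 from 3548×1774).
The scan scales with it: width 2661.00 × 1.0034 ≈ 2670.00.

2670 px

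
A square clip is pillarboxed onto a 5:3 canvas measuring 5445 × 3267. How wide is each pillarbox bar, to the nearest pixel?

1089 px

square (1.000) < 5:3 (1.667), so the clip fills the height.
That makes the image 3267.00 px wide (3267 × 1/1).
5445 − 3267.00 = 2178.00 px of bars (1089.00 each).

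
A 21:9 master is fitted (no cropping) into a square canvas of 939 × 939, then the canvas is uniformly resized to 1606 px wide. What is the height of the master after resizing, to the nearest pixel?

688 px

Fitted into 939×939, the master spans the width; its height is 939 × 9/21 ≈ 402.43 px.
Scaling 939 → 1606 is ×1.7103, so the height becomes 402.43 × 1.7103 ≈ 688.29 px.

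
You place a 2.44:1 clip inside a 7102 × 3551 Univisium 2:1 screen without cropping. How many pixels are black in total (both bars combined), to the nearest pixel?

Since 2.440 > 2.000, the clip is width-limited.
That makes the image 2910.6557 px tall (7102 / 2.440).
3551 − 2910.6557 = 640.3443 px of bars.
Bar area = 640.3443 × 7102 ≈ 4547725 px.

4547725 pixels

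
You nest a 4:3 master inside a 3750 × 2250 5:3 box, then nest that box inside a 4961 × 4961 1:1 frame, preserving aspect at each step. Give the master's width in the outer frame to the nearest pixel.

4:3 in 3750×2250: fills the height, so the master is 3000.00 × 2250.00.
Second fit — the 5:3 canvas into 4961×4961 spans the width: 4961.00 × 2976.60 (×1.3229 from 3750×2250).
So the master's width is 3000.00 × 1.3229 ≈ 3968.80.

3969 px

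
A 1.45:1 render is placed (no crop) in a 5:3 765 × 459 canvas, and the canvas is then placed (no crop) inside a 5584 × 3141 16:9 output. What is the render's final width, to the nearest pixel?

4554 px

1.45:1 in 765×459: fills the height, so the render is 665.55 × 459.00.
The 5:3 canvas is height-limited in 5584×3141, giving 5235.00 × 3141.00; scale factor 6.8431.
The render scales with it: width 665.55 × 6.8431 ≈ 4554.45.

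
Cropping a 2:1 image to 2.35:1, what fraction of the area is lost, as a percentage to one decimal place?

14.9%

2.35:1 is wider than 2:1, so the crop keeps the full width and trims the height.
(2.000)/(2.350) ≈ 0.851 of the area survives, leaving 14.89% discarded.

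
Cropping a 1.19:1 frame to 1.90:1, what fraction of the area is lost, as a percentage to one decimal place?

1.90:1 is wider than 1.19:1, so the crop keeps the full width and trims the height.
Fraction kept = (1.190)/(1.900) ≈ 62.63%, so 37.37% is lost.

37.4%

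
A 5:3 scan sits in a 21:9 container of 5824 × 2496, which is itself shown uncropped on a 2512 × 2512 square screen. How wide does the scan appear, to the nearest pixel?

1794 px

Inside the 5824×2496 canvas the scan is height-limited at 4160.00 × 2496.00.
21:9 in 2512×2512: fills the width, so the intermediate becomes 2512.00 × 1076.57 — a scale of ×0.4313.
The scan scales with it: width 4160.00 × 0.4313 ≈ 1794.29.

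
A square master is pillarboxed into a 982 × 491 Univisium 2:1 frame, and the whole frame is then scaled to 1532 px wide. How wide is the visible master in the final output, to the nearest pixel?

766 px

In the 982×491 frame the master fills the height: width = 491 × 1/1 ≈ 491.00 px.
The frame scales by 1532/982 = 1.5601; 491.00 × 1.5601 ≈ 766.00 px.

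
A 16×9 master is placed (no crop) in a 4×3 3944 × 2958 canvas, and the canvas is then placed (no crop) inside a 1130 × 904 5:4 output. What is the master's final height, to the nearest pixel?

Inside the 3944×2958 canvas the master is width-limited at 3944.00 × 2218.50.
4×3 in 1130×904: fills the width, so the intermediate becomes 1130.00 × 847.50 — a scale of ×0.2865.
So the master's height is 2218.50 × 0.2865 ≈ 635.62.

636 px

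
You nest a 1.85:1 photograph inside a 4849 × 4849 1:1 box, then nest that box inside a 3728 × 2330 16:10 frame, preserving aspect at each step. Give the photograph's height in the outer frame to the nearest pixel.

First fit — 1.85:1 into 4849×4849 spans the width: 4849.00 × 2621.08.
The 1:1 canvas is height-limited in 3728×2330, giving 2330.00 × 2330.00; scale factor 0.4805.
So the photograph's height is 2621.08 × 0.4805 ≈ 1259.46.

1259 px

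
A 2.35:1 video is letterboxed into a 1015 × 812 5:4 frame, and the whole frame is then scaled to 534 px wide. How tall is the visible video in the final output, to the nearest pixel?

227 px

At 1015×812 the video is width-limited, so height = 1015 / 2.350 ≈ 431.91 px.
The frame scales by 534/1015 = 0.5261; 431.91 × 0.5261 ≈ 227.23 px.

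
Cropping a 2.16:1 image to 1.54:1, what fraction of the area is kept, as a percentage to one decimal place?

1.54:1 is narrower than 2.16:1, so the crop keeps the full height and trims the width.
Fraction kept = (1.540)/(2.160) ≈ 71.30%.

71.3%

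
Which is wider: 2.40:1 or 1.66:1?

2.40:1

2.4 and 1.66; 2.4 > 1.66.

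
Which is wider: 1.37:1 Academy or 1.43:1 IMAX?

1.37 and 1.43; 1.43 > 1.37.

1.43:1 IMAX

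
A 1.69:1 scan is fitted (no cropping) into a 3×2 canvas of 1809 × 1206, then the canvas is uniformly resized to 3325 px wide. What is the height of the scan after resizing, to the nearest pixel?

1967 px

In the 1809×1206 frame the scan fills the width: height = 1809 / 1.690 ≈ 1070.41 px.
Scaling 1809 → 3325 is ×1.8380, so the height becomes 1070.41 × 1.8380 ≈ 1967.46 px.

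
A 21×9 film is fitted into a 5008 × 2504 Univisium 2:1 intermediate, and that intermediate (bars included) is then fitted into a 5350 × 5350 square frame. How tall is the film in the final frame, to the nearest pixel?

Inside the 5008×2504 canvas the film is width-limited at 5008.00 × 2146.29.
The Univisium 2:1 canvas is width-limited in 5350×5350, giving 5350.00 × 2675.00; scale factor 1.0683.
So the film's height is 2146.29 × 1.0683 ≈ 2292.86.

2293 px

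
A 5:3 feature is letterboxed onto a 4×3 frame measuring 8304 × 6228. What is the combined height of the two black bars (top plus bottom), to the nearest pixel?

Since 1.667 > 1.333, the feature is width-limited.
The feature is 8304 × 3/5 ≈ 4982.40 px tall.
Black = 6228 − 4982.40 = 1245.60 px.

1246 px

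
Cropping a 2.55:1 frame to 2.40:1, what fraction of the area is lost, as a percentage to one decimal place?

5.9%

The height stays; only width is cut (since 2.40:1 is narrower than 2.55:1).
Area ratio = (2.400)/(2.550) = 94.12%; the remaining 5.88% is cropped out.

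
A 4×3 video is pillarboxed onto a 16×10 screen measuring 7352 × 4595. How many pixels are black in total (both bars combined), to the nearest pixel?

5630407 pixels

Since 1.333 < 1.600, the video is height-limited.
Content width = 4595 × 4/3 ≈ 6126.6667 px.
Leftover width: 7352 − 6126.6667 = 1225.3333 px.
Across the 4595-px span: 1225.3333 × 4595 ≈ 5630407 px.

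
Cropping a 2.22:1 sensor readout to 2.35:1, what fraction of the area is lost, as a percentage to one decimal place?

Going from 2.22:1 to 2.35:1 means cutting height while keeping width.
Fraction kept = (2.220)/(2.350) ≈ 94.47%, so 5.53% is lost.

5.5%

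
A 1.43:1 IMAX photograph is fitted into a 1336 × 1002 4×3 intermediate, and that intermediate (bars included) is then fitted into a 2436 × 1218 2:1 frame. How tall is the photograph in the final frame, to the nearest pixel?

First fit — 1.43:1 IMAX into 1336×1002 spans the width: 1336.00 × 934.27.
4×3 in 2436×1218: fills the height, so the intermediate becomes 1624.00 × 1218.00 — a scale of ×1.2156.
Applying the same ×1.2156: 934.27 → 1135.66.

1136 px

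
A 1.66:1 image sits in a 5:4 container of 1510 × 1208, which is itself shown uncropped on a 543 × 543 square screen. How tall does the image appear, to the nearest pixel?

1.66:1 in 1510×1208: fills the width, so the image is 1510.00 × 909.64.
5:4 in 543×543: fills the width, so the intermediate becomes 543.00 × 434.40 — a scale of ×0.3596.
The image scales with it: height 909.64 × 0.3596 ≈ 327.11.

327 px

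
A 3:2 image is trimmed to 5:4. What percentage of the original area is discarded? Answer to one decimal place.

5:4 is narrower than 3:2, so the crop keeps the full height and trims the width.
Fraction kept = (1.250)/(1.500) ≈ 83.33%, so 16.67% is lost.

16.7%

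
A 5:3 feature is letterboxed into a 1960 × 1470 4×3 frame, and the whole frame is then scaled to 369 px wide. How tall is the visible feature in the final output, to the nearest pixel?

At 1960×1470 the feature is width-limited, so height = 1960 × 3/5 ≈ 1176.00 px.
The frame scales by 369/1960 = 0.1883; 1176.00 × 0.1883 ≈ 221.40 px.

221 px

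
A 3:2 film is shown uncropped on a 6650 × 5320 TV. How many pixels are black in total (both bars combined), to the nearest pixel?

5896333 pixels

3:2 is wider than 5:4, so it spans the full width.
That makes the image 4433.3333 px tall (6650 × 2/3).
5320 − 4433.3333 = 886.6667 px of bars.
Bar area = 886.6667 × 6650 ≈ 5896333 px.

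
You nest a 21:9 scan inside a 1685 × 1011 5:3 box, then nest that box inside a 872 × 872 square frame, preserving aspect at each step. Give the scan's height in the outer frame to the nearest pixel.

374 px

First fit — 21:9 into 1685×1011 spans the width: 1685.00 × 722.14.
5:3 in 872×872: fills the width, so the intermediate becomes 872.00 × 523.20 — a scale of ×0.5175.
The scan scales with it: height 722.14 × 0.5175 ≈ 373.71.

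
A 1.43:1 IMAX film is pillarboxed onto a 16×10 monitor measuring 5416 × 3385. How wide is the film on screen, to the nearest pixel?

4841 px

1.43:1 IMAX is narrower than 16×10, so it spans the full height.
That makes the image 4840.55 px wide (3385 × 1.430).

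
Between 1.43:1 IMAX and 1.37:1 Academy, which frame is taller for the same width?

1.37:1 Academy

1.43 and 1.37; 1.43 > 1.37. The smaller width-to-height ratio is the taller frame.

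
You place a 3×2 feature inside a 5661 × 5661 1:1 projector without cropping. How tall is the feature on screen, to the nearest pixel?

3774 px

3×2 is wider than 1:1, so it spans the full width.
Content height = 5661 × 2/3 ≈ 3774.00 px.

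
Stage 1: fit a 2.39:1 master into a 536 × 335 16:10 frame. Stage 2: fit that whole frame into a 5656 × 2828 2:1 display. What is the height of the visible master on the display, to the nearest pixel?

1893 px

Inside the 536×335 canvas the master is width-limited at 536.00 × 224.27.
The 16:10 canvas is height-limited in 5656×2828, giving 4524.80 × 2828.00; scale factor 8.4418.
The master scales with it: height 224.27 × 8.4418 ≈ 1893.22.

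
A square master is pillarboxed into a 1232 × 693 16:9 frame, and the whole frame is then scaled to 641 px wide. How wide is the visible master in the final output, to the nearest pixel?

At 1232×693 the master is height-limited, so width = 693 × 1/1 ≈ 693.00 px.
Resizing to 641 px wide multiplies everything by 0.5203: 693.00 → 360.56 px.

361 px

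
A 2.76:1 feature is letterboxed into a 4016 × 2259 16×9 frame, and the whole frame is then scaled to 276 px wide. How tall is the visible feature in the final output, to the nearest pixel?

In the 4016×2259 frame the feature fills the width: height = 4016 / 2.760 ≈ 1455.07 px.
Resizing to 276 px wide multiplies everything by 0.0687: 1455.07 → 100.00 px.

100 px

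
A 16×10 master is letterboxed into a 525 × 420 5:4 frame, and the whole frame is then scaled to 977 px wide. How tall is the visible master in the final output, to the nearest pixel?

In the 525×420 frame the master fills the width: height = 525 × 10/16 ≈ 328.12 px.
Resizing to 977 px wide multiplies everything by 1.8610: 328.12 → 610.62 px.

611 px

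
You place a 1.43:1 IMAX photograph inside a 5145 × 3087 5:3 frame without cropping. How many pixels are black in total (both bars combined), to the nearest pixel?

Since 1.430 < 1.667, the photograph is height-limited.
That makes the image 4414.4100 px wide (3087 × 1.430).
Black = 5145 − 4414.4100 = 730.5900 px.
That's 730.5900 × 3087 ≈ 2255331 black pixels.

2255331 pixels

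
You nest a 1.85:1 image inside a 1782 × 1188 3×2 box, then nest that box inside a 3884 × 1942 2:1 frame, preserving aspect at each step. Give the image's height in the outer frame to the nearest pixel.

1.85:1 in 1782×1188: fills the width, so the image is 1782.00 × 963.24.
The 3×2 canvas is height-limited in 3884×1942, giving 2913.00 × 1942.00; scale factor 1.6347.
So the image's height is 963.24 × 1.6347 ≈ 1574.59.

1575 px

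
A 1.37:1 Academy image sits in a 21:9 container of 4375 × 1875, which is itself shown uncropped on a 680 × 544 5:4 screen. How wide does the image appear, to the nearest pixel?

1.37:1 Academy in 4375×1875: fills the height, so the image is 2568.75 × 1875.00.
Second fit — the 21:9 canvas into 680×544 spans the width: 680.00 × 291.43 (×0.1554 from 4375×1875).
Applying the same ×0.1554: 2568.75 → 399.26.

399 px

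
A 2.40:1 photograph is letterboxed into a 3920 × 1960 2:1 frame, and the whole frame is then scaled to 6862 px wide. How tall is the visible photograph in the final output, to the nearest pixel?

At 3920×1960 the photograph is width-limited, so height = 3920 / 2.400 ≈ 1633.33 px.
The frame scales by 6862/3920 = 1.7505; 1633.33 × 1.7505 ≈ 2859.17 px.

2859 px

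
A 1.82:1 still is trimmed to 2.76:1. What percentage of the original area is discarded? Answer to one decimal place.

The width stays; only height is cut (since 2.76:1 is wider than 1.82:1).
(1.820)/(2.760) ≈ 0.659 of the area survives, leaving 34.06% discarded.

34.1%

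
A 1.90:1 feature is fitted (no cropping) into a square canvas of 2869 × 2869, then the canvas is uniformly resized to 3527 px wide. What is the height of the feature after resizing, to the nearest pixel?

1856 px

At 2869×2869 the feature is width-limited, so height = 2869 / 1.900 ≈ 1510.00 px.
Scaling 2869 → 3527 is ×1.2293, so the height becomes 1510.00 × 1.2293 ≈ 1856.32 px.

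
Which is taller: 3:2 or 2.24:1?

3:2

3:2 = 1.5 and 2.24; 2.24 > 1.5. The smaller width-to-height ratio is the taller frame.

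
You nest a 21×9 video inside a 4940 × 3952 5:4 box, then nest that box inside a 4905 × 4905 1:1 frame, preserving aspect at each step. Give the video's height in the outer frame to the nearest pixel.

First fit — 21×9 into 4940×3952 spans the width: 4940.00 × 2117.14.
5:4 in 4905×4905: fills the width, so the intermediate becomes 4905.00 × 3924.00 — a scale of ×0.9929.
The video scales with it: height 2117.14 × 0.9929 ≈ 2102.14.

2102 px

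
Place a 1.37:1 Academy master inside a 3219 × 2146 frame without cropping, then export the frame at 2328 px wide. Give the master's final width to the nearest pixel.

2126 px

At 3219×2146 the master is height-limited, so width = 2146 × 1.370 ≈ 2940.02 px.
The frame scales by 2328/3219 = 0.7232; 2940.02 × 0.7232 ≈ 2126.24 px.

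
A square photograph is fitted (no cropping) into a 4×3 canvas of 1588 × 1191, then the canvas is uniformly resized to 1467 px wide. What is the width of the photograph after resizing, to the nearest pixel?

1100 px

In the 1588×1191 frame the photograph fills the height: width = 1191 × 1/1 ≈ 1191.00 px.
Resizing to 1467 px wide multiplies everything by 0.9238: 1191.00 → 1100.25 px.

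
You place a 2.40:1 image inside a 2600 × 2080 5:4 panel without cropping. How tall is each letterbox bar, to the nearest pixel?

2.40:1 is wider than 5:4, so it spans the full width.
That makes the image 1083.33 px tall (2600 / 2.400).
2080 − 1083.33 = 996.67 px of bars (498.33 each).

498 px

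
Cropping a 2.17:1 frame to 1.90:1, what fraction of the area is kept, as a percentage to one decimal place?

1.90:1 is narrower than 2.17:1, so the crop keeps the full height and trims the width.
(1.900)/(2.170) ≈ 0.876 of the area survives.

87.6%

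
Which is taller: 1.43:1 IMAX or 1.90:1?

1.43 and 1.9; 1.9 > 1.43. The smaller width-to-height ratio is the taller frame.

1.43:1 IMAX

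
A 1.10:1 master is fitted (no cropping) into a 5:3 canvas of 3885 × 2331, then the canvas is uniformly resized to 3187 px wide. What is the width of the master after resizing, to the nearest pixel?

2103 px

Fitted into 3885×2331, the master spans the height; its width is 2331 × 1.100 ≈ 2564.10 px.
Resizing to 3187 px wide multiplies everything by 0.8203: 2564.10 → 2103.42 px.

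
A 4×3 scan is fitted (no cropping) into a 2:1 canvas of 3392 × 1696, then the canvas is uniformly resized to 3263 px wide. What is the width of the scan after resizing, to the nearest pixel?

2175 px

At 3392×1696 the scan is height-limited, so width = 1696 × 4/3 ≈ 2261.33 px.
Scaling 3392 → 3263 is ×0.9620, so the width becomes 2261.33 × 0.9620 ≈ 2175.33 px.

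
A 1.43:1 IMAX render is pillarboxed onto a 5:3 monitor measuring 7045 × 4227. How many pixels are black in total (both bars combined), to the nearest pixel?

Since 1.430 < 1.667, the render is height-limited.
The render is 4227 × 1.430 ≈ 6044.6100 px wide.
Black = 7045 − 6044.6100 = 1000.3900 px.
That's 1000.3900 × 4227 ≈ 4228649 black pixels.

4228649 pixels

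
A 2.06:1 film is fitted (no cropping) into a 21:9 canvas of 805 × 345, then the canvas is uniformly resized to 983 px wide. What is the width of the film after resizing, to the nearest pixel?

At 805×345 the film is height-limited, so width = 345 × 2.060 ≈ 710.70 px.
The frame scales by 983/805 = 1.2211; 710.70 × 1.2211 ≈ 867.85 px.

868 px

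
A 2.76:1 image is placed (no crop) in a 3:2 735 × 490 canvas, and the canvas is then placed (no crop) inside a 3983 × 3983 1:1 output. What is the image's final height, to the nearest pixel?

2.76:1 in 735×490: fills the width, so the image is 735.00 × 266.30.
The 3:2 canvas is width-limited in 3983×3983, giving 3983.00 × 2655.33; scale factor 5.4190.
Applying the same ×5.4190: 266.30 → 1443.12.

1443 px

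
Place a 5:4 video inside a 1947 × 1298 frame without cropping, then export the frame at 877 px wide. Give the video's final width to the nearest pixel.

Fitted into 1947×1298, the video spans the height; its width is 1298 × 5/4 ≈ 1622.50 px.
The frame scales by 877/1947 = 0.4504; 1622.50 × 0.4504 ≈ 730.83 px.

731 px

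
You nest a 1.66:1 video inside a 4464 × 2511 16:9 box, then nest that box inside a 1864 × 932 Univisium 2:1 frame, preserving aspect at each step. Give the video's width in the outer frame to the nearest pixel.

Inside the 4464×2511 canvas the video is height-limited at 4168.26 × 2511.00.
16:9 in 1864×932: fills the height, so the intermediate becomes 1656.89 × 932.00 — a scale of ×0.3712.
Applying the same ×0.3712: 4168.26 → 1547.12.

1547 px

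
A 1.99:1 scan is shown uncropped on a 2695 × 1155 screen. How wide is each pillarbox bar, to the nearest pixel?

198 px

1.99:1 (1.990) < 21×9 (2.333), so the scan fills the height.
That makes the image 2298.45 px wide (1155 × 1.990).
2695 − 2298.45 = 396.55 px of bars (198.28 each).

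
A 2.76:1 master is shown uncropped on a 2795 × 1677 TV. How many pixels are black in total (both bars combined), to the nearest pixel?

1856771 pixels

Since 2.760 > 1.667, the master is width-limited.
Content height = 2795 / 2.760 ≈ 1012.6812 px.
Leftover height: 1677 − 1012.6812 = 664.3188 px.
Bar area = 664.3188 × 2795 ≈ 1856771 px.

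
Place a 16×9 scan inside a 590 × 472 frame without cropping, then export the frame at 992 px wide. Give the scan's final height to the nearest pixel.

558 px

Fitted into 590×472, the scan spans the width; its height is 590 × 9/16 ≈ 331.88 px.
Scaling 590 → 992 is ×1.6814, so the height becomes 331.88 × 1.6814 ≈ 558.00 px.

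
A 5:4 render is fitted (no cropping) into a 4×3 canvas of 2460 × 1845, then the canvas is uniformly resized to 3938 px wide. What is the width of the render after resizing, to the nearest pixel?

3692 px

Fitted into 2460×1845, the render spans the height; its width is 1845 × 5/4 ≈ 2306.25 px.
The frame scales by 3938/2460 = 1.6008; 2306.25 × 1.6008 ≈ 3691.88 px.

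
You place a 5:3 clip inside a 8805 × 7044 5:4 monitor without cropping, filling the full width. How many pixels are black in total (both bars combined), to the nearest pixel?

The clip is 8805 × 3/5 ≈ 5283.0000 px tall.
7044 − 5283.0000 = 1761.0000 px of bars.
Across the 8805-px span: 1761.0000 × 8805 ≈ 15505605 px.

15505605 pixels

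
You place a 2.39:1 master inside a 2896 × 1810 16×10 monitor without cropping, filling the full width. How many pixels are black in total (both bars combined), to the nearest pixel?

1732632 pixels

That makes the image 1211.7155 px tall (2896 / 2.390).
Leftover height: 1810 − 1211.7155 = 598.2845 px.
Bar area = 598.2845 × 2896 ≈ 1732632 px.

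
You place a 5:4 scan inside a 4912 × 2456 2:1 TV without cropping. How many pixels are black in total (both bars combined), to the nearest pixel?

4523952 pixels

Since 1.250 < 2.000, the scan is height-limited.
The scan is 2456 × 5/4 ≈ 3070.0000 px wide.
4912 − 3070.0000 = 1842.0000 px of bars.
That's 1842.0000 × 2456 ≈ 4523952 black pixels.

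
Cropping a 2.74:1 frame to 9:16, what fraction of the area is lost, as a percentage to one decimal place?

9:16 is narrower than 2.74:1, so the crop keeps the full height and trims the width.
Area ratio = (0.562)/(2.740) = 20.53%; the remaining 79.47% is cropped out.

79.5%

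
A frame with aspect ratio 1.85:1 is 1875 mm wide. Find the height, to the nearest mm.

1014 mm

1875 / 1.850 = 1013.51.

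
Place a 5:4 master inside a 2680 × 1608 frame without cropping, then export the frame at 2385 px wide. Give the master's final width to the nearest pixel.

1789 px

In the 2680×1608 frame the master fills the height: width = 1608 × 5/4 ≈ 2010.00 px.
Scaling 2680 → 2385 is ×0.8899, so the width becomes 2010.00 × 0.8899 ≈ 1788.75 px.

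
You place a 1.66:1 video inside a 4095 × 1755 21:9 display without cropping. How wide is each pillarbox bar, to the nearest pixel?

1.66:1 is narrower than 21:9, so it spans the full height.
Content width = 1755 × 1.660 ≈ 2913.30 px.
Leftover width: 4095 − 2913.30 = 1181.70 px → 590.85 each side.

591 px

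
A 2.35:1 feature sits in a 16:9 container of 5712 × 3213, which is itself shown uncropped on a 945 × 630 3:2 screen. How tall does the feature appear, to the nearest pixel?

402 px

First fit — 2.35:1 into 5712×3213 spans the width: 5712.00 × 2430.64.
16:9 in 945×630: fills the width, so the intermediate becomes 945.00 × 531.56 — a scale of ×0.1654.
So the feature's height is 2430.64 × 0.1654 ≈ 402.13.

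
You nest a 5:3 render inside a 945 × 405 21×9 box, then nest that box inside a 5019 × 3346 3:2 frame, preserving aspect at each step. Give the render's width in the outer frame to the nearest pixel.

5:3 in 945×405: fills the height, so the render is 675.00 × 405.00.
21×9 in 5019×3346: fills the width, so the intermediate becomes 5019.00 × 2151.00 — a scale of ×5.3111.
Applying the same ×5.3111: 675.00 → 3585.00.

3585 px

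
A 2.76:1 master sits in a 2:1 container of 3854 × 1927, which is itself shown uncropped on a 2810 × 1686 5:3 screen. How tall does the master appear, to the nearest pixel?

1018 px

Inside the 3854×1927 canvas the master is width-limited at 3854.00 × 1396.38.
Second fit — the 2:1 canvas into 2810×1686 spans the width: 2810.00 × 1405.00 (×0.7291 from 3854×1927).
So the master's height is 1396.38 × 0.7291 ≈ 1018.12.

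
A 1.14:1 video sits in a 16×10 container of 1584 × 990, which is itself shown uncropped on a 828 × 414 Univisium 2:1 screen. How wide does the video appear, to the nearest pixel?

472 px

Inside the 1584×990 canvas the video is height-limited at 1128.60 × 990.00.
The 16×10 canvas is height-limited in 828×414, giving 662.40 × 414.00; scale factor 0.4182.
The video scales with it: width 1128.60 × 0.4182 ≈ 471.96.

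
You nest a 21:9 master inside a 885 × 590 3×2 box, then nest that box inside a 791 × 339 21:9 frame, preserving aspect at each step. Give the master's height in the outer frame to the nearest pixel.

Inside the 885×590 canvas the master is width-limited at 885.00 × 379.29.
Second fit — the 3×2 canvas into 791×339 spans the height: 508.50 × 339.00 (×0.5746 from 885×590).
Applying the same ×0.5746: 379.29 → 217.93.

218 px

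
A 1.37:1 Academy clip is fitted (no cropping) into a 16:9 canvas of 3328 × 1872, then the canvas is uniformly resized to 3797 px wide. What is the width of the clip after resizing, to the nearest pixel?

2926 px

In the 3328×1872 frame the clip fills the height: width = 1872 × 1.370 ≈ 2564.64 px.
The frame scales by 3797/3328 = 1.1409; 2564.64 × 1.1409 ≈ 2926.06 px.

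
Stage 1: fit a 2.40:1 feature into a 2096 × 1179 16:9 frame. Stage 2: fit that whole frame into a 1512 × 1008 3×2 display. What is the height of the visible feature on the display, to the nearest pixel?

First fit — 2.40:1 into 2096×1179 spans the width: 2096.00 × 873.33.
The 16:9 canvas is width-limited in 1512×1008, giving 1512.00 × 850.50; scale factor 0.7214.
The feature scales with it: height 873.33 × 0.7214 ≈ 630.00.

630 px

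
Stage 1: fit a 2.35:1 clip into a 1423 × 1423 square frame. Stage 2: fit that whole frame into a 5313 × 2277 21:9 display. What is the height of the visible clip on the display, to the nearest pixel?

2.35:1 in 1423×1423: fills the width, so the clip is 1423.00 × 605.53.
The square canvas is height-limited in 5313×2277, giving 2277.00 × 2277.00; scale factor 1.6001.
The clip scales with it: height 605.53 × 1.6001 ≈ 968.94.

969 px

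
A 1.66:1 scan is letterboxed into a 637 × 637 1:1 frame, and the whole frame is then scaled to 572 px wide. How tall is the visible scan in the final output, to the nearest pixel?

At 637×637 the scan is width-limited, so height = 637 / 1.660 ≈ 383.73 px.
Resizing to 572 px wide multiplies everything by 0.8980: 383.73 → 344.58 px.

345 px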